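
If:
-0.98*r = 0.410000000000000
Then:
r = -0.42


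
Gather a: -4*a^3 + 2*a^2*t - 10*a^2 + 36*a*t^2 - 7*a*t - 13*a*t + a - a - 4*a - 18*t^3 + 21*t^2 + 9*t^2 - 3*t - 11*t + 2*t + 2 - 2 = -4*a^3 + a^2*(2*t - 10) + a*(36*t^2 - 20*t - 4) - 18*t^3 + 30*t^2 - 12*t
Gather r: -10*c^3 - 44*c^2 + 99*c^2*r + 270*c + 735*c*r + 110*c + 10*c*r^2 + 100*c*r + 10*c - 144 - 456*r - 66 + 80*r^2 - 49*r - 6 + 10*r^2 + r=-10*c^3 - 44*c^2 + 390*c + r^2*(10*c + 90) + r*(99*c^2 + 835*c - 504) - 216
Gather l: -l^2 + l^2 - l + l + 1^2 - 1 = 0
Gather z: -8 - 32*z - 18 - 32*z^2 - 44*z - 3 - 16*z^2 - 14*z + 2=-48*z^2 - 90*z - 27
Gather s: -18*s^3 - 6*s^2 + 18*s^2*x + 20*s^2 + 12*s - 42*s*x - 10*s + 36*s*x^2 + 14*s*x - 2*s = -18*s^3 + s^2*(18*x + 14) + s*(36*x^2 - 28*x)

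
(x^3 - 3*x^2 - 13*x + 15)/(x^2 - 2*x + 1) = (x^2 - 2*x - 15)/(x - 1)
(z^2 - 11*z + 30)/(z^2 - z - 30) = (z - 5)/(z + 5)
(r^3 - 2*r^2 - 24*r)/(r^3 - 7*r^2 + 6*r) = (r + 4)/(r - 1)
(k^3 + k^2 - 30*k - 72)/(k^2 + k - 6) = (k^2 - 2*k - 24)/(k - 2)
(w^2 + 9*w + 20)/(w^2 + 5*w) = (w + 4)/w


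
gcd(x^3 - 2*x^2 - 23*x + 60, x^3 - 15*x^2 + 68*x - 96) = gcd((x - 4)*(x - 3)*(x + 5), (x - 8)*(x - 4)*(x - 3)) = x^2 - 7*x + 12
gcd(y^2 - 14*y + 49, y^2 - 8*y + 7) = y - 7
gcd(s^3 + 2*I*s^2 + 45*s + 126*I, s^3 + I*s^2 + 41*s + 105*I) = s^2 - 4*I*s + 21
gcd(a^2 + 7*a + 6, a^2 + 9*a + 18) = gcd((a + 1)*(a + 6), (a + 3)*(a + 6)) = a + 6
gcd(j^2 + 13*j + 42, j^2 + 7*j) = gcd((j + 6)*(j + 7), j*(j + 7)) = j + 7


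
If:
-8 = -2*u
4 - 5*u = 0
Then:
No Solution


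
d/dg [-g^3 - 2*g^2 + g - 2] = -3*g^2 - 4*g + 1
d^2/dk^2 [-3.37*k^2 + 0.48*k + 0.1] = -6.74000000000000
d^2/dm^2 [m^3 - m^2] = 6*m - 2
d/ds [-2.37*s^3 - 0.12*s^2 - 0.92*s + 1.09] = -7.11*s^2 - 0.24*s - 0.92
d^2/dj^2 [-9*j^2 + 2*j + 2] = -18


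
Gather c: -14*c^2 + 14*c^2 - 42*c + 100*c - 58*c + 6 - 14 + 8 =0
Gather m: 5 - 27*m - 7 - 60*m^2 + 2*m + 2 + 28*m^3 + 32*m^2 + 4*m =28*m^3 - 28*m^2 - 21*m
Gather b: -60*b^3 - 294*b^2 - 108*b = -60*b^3 - 294*b^2 - 108*b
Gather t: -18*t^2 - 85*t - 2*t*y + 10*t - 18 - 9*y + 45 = -18*t^2 + t*(-2*y - 75) - 9*y + 27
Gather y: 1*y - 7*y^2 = -7*y^2 + y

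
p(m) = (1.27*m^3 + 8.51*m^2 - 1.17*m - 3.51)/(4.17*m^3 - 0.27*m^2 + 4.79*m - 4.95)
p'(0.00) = 0.92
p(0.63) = 0.55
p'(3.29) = -0.12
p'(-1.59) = 0.01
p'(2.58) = -0.16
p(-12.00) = 0.13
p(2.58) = 0.93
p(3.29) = 0.83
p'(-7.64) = -0.03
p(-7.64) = 0.03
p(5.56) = 0.65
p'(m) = (-12.51*m^2 + 0.54*m - 4.79)*(1.27*m^3 + 8.51*m^2 - 1.17*m - 3.51)/(4.17*m^3 - 0.27*m^2 + 4.79*m - 4.95)^2 + (3.81*m^2 + 17.02*m - 1.17)/(4.17*m^3 - 0.27*m^2 + 4.79*m - 4.95)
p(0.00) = 0.71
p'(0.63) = -5.87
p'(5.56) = -0.05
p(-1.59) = -0.49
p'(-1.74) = -0.06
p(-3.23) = -0.28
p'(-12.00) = -0.01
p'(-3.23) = -0.14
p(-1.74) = -0.49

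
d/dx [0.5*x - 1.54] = 0.500000000000000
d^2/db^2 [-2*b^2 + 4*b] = -4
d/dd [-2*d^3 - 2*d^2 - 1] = 2*d*(-3*d - 2)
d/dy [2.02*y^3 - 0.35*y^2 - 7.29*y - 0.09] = 6.06*y^2 - 0.7*y - 7.29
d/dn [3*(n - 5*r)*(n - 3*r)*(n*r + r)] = 3*r*(3*n^2 - 16*n*r + 2*n + 15*r^2 - 8*r)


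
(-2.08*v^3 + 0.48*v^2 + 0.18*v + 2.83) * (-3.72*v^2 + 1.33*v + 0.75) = 7.7376*v^5 - 4.552*v^4 - 1.5912*v^3 - 9.9282*v^2 + 3.8989*v + 2.1225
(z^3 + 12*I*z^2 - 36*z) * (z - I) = z^4 + 11*I*z^3 - 24*z^2 + 36*I*z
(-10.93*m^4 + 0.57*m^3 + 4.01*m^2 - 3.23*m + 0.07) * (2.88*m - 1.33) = -31.4784*m^5 + 16.1785*m^4 + 10.7907*m^3 - 14.6357*m^2 + 4.4975*m - 0.0931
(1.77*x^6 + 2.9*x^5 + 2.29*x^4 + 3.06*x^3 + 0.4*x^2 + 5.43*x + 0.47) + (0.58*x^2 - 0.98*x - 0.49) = 1.77*x^6 + 2.9*x^5 + 2.29*x^4 + 3.06*x^3 + 0.98*x^2 + 4.45*x - 0.02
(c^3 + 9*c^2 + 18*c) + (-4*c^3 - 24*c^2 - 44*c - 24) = -3*c^3 - 15*c^2 - 26*c - 24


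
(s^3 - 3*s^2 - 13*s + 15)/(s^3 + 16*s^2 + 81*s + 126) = (s^2 - 6*s + 5)/(s^2 + 13*s + 42)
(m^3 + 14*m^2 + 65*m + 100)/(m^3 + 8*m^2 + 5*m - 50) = (m + 4)/(m - 2)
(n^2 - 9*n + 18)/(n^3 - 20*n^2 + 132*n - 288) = (n - 3)/(n^2 - 14*n + 48)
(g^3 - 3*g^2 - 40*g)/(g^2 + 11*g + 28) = g*(g^2 - 3*g - 40)/(g^2 + 11*g + 28)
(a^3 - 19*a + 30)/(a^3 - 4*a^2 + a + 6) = (a + 5)/(a + 1)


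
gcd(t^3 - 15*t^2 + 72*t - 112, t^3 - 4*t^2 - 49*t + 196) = t^2 - 11*t + 28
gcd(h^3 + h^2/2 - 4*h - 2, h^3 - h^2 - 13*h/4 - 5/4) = h + 1/2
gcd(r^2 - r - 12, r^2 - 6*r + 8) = r - 4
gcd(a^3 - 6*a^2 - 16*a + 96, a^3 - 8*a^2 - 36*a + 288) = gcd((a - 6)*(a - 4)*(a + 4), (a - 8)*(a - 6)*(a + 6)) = a - 6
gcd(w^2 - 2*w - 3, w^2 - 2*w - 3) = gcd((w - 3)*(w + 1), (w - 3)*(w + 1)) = w^2 - 2*w - 3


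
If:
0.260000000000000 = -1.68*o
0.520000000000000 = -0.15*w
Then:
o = -0.15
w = -3.47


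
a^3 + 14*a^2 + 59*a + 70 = (a + 2)*(a + 5)*(a + 7)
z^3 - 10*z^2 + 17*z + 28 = (z - 7)*(z - 4)*(z + 1)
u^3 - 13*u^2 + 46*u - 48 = (u - 8)*(u - 3)*(u - 2)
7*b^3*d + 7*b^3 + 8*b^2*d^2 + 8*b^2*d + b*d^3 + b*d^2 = (b + d)*(7*b + d)*(b*d + b)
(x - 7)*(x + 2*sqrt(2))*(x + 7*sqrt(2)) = x^3 - 7*x^2 + 9*sqrt(2)*x^2 - 63*sqrt(2)*x + 28*x - 196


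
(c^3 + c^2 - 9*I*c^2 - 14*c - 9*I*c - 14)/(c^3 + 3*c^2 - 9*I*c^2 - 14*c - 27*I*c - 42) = (c + 1)/(c + 3)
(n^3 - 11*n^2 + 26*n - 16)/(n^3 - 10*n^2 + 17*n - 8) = (n - 2)/(n - 1)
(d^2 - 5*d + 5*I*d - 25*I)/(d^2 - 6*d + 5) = (d + 5*I)/(d - 1)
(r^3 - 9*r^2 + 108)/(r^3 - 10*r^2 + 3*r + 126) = (r - 6)/(r - 7)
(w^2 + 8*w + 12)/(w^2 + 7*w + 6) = (w + 2)/(w + 1)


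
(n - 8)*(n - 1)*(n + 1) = n^3 - 8*n^2 - n + 8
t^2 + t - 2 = (t - 1)*(t + 2)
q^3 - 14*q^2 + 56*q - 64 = (q - 8)*(q - 4)*(q - 2)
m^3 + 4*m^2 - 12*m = m*(m - 2)*(m + 6)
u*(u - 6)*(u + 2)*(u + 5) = u^4 + u^3 - 32*u^2 - 60*u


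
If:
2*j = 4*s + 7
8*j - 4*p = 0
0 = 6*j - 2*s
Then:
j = -7/10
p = -7/5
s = -21/10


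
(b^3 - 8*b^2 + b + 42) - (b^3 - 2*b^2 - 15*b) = -6*b^2 + 16*b + 42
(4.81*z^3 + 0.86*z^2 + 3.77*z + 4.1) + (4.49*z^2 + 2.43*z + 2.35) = 4.81*z^3 + 5.35*z^2 + 6.2*z + 6.45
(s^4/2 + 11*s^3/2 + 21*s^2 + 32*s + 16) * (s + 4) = s^5/2 + 15*s^4/2 + 43*s^3 + 116*s^2 + 144*s + 64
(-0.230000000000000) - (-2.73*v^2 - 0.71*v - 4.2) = 2.73*v^2 + 0.71*v + 3.97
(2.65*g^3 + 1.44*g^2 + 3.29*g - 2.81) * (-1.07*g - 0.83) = -2.8355*g^4 - 3.7403*g^3 - 4.7155*g^2 + 0.276000000000001*g + 2.3323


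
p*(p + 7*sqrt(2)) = p^2 + 7*sqrt(2)*p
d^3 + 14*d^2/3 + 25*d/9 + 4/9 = (d + 1/3)^2*(d + 4)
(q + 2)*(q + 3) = q^2 + 5*q + 6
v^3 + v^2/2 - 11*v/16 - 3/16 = (v - 3/4)*(v + 1/4)*(v + 1)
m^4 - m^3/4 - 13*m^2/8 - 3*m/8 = m*(m - 3/2)*(m + 1/4)*(m + 1)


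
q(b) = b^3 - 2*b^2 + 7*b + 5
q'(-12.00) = 487.00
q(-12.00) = -2095.00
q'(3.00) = 22.00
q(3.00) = 35.00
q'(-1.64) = 21.63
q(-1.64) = -16.27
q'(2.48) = 15.53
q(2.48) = 25.31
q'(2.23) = 13.00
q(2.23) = 21.75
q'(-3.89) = 67.96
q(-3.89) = -111.36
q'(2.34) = 14.07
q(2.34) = 23.24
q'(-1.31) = 17.39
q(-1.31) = -9.85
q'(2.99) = 21.86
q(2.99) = 34.78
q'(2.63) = 17.23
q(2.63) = 27.77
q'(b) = 3*b^2 - 4*b + 7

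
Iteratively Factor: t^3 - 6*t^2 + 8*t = (t)*(t^2 - 6*t + 8) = t*(t - 2)*(t - 4)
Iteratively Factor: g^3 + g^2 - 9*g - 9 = (g + 3)*(g^2 - 2*g - 3) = (g - 3)*(g + 3)*(g + 1)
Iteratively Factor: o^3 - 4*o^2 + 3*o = (o - 1)*(o^2 - 3*o) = (o - 3)*(o - 1)*(o)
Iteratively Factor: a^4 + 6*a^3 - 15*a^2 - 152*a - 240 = (a + 4)*(a^3 + 2*a^2 - 23*a - 60) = (a + 3)*(a + 4)*(a^2 - a - 20) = (a + 3)*(a + 4)^2*(a - 5)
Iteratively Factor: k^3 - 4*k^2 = (k - 4)*(k^2) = k*(k - 4)*(k)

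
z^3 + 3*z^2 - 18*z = z*(z - 3)*(z + 6)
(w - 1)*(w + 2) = w^2 + w - 2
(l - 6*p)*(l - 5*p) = l^2 - 11*l*p + 30*p^2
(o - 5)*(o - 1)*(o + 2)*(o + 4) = o^4 - 23*o^2 - 18*o + 40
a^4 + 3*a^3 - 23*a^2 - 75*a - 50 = (a - 5)*(a + 1)*(a + 2)*(a + 5)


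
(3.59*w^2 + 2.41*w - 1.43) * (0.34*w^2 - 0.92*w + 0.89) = 1.2206*w^4 - 2.4834*w^3 + 0.4917*w^2 + 3.4605*w - 1.2727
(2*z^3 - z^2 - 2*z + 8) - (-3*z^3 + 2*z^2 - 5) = 5*z^3 - 3*z^2 - 2*z + 13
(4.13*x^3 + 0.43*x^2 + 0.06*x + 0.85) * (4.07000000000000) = 16.8091*x^3 + 1.7501*x^2 + 0.2442*x + 3.4595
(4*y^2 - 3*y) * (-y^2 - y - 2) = -4*y^4 - y^3 - 5*y^2 + 6*y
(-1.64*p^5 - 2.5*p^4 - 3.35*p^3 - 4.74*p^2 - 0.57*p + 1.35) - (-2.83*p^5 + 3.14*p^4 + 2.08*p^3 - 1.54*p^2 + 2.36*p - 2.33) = 1.19*p^5 - 5.64*p^4 - 5.43*p^3 - 3.2*p^2 - 2.93*p + 3.68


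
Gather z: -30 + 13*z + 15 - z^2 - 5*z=-z^2 + 8*z - 15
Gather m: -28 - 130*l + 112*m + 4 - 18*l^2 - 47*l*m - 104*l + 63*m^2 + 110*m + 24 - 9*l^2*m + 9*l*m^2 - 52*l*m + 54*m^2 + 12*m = -18*l^2 - 234*l + m^2*(9*l + 117) + m*(-9*l^2 - 99*l + 234)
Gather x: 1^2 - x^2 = 1 - x^2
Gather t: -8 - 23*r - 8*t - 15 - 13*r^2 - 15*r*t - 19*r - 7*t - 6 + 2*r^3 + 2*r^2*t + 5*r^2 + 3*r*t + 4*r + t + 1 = 2*r^3 - 8*r^2 - 38*r + t*(2*r^2 - 12*r - 14) - 28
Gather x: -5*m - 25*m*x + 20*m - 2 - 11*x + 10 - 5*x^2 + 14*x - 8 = 15*m - 5*x^2 + x*(3 - 25*m)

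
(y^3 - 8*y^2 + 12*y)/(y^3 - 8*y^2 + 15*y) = (y^2 - 8*y + 12)/(y^2 - 8*y + 15)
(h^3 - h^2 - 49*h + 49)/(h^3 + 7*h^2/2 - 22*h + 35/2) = 2*(h - 7)/(2*h - 5)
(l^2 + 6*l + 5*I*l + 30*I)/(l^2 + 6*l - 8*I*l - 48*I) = (l + 5*I)/(l - 8*I)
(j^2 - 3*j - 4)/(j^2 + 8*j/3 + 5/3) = 3*(j - 4)/(3*j + 5)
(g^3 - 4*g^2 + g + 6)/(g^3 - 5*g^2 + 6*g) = (g + 1)/g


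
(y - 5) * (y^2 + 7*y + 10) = y^3 + 2*y^2 - 25*y - 50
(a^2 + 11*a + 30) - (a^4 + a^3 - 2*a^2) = -a^4 - a^3 + 3*a^2 + 11*a + 30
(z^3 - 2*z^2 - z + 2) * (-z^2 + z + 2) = -z^5 + 3*z^4 + z^3 - 7*z^2 + 4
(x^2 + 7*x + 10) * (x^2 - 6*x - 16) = x^4 + x^3 - 48*x^2 - 172*x - 160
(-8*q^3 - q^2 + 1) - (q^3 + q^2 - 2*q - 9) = -9*q^3 - 2*q^2 + 2*q + 10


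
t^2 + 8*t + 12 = (t + 2)*(t + 6)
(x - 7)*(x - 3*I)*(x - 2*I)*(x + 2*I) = x^4 - 7*x^3 - 3*I*x^3 + 4*x^2 + 21*I*x^2 - 28*x - 12*I*x + 84*I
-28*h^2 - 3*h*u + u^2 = (-7*h + u)*(4*h + u)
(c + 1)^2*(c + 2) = c^3 + 4*c^2 + 5*c + 2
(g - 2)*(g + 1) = g^2 - g - 2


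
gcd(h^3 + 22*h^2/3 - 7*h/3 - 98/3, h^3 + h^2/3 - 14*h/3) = h^2 + h/3 - 14/3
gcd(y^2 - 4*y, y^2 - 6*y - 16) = 1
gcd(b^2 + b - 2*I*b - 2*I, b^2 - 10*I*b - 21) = 1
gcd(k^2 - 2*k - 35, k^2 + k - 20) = k + 5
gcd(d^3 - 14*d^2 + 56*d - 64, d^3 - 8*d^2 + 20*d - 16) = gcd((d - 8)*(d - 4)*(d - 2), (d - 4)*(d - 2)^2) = d^2 - 6*d + 8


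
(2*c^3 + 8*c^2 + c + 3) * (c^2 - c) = 2*c^5 + 6*c^4 - 7*c^3 + 2*c^2 - 3*c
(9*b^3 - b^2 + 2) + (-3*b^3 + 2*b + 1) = 6*b^3 - b^2 + 2*b + 3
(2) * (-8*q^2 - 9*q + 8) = -16*q^2 - 18*q + 16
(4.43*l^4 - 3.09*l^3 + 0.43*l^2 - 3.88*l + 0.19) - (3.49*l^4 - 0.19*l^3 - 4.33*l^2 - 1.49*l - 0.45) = 0.94*l^4 - 2.9*l^3 + 4.76*l^2 - 2.39*l + 0.64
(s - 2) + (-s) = -2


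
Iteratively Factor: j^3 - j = (j)*(j^2 - 1) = j*(j - 1)*(j + 1)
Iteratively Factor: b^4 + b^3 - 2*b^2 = (b - 1)*(b^3 + 2*b^2) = b*(b - 1)*(b^2 + 2*b) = b^2*(b - 1)*(b + 2)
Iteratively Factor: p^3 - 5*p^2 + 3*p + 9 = (p + 1)*(p^2 - 6*p + 9) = (p - 3)*(p + 1)*(p - 3)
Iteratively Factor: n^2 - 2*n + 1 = (n - 1)*(n - 1)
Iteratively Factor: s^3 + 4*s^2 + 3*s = (s + 3)*(s^2 + s) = (s + 1)*(s + 3)*(s)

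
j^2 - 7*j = j*(j - 7)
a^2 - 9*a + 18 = (a - 6)*(a - 3)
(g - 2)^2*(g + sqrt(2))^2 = g^4 - 4*g^3 + 2*sqrt(2)*g^3 - 8*sqrt(2)*g^2 + 6*g^2 - 8*g + 8*sqrt(2)*g + 8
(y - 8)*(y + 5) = y^2 - 3*y - 40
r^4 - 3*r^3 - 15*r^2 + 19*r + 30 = (r - 5)*(r - 2)*(r + 1)*(r + 3)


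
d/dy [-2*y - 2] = -2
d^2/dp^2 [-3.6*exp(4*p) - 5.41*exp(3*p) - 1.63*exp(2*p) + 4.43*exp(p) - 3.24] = (-57.6*exp(3*p) - 48.69*exp(2*p) - 6.52*exp(p) + 4.43)*exp(p)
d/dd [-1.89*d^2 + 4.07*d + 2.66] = 4.07 - 3.78*d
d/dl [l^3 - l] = 3*l^2 - 1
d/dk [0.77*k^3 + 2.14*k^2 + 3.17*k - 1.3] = 2.31*k^2 + 4.28*k + 3.17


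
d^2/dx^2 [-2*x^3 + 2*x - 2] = -12*x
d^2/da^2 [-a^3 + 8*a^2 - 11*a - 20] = 16 - 6*a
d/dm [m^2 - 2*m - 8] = 2*m - 2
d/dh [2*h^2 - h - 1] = 4*h - 1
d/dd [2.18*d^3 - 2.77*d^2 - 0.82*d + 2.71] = 6.54*d^2 - 5.54*d - 0.82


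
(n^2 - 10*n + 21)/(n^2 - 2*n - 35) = (n - 3)/(n + 5)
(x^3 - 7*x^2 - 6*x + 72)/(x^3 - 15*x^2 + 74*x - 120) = (x + 3)/(x - 5)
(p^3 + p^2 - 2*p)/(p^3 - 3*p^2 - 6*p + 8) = p/(p - 4)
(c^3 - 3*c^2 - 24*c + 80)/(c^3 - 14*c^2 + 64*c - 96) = (c + 5)/(c - 6)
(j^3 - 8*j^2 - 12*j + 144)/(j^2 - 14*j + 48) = (j^2 - 2*j - 24)/(j - 8)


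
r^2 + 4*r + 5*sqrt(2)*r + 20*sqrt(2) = (r + 4)*(r + 5*sqrt(2))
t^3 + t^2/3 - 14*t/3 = t*(t - 2)*(t + 7/3)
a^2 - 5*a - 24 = (a - 8)*(a + 3)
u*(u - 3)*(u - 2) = u^3 - 5*u^2 + 6*u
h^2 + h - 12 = (h - 3)*(h + 4)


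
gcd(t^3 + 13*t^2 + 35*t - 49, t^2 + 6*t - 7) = t^2 + 6*t - 7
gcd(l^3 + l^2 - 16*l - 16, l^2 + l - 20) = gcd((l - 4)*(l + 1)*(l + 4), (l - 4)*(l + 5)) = l - 4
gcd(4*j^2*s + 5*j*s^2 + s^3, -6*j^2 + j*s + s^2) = 1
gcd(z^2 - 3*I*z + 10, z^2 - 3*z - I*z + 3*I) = 1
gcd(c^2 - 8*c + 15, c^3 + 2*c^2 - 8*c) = 1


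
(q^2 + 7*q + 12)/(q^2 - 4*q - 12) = (q^2 + 7*q + 12)/(q^2 - 4*q - 12)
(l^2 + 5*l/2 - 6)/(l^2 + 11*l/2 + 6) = (2*l - 3)/(2*l + 3)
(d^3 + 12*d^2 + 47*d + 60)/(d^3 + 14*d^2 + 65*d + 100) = (d + 3)/(d + 5)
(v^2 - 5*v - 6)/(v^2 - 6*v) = (v + 1)/v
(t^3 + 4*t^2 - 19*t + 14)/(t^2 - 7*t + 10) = (t^2 + 6*t - 7)/(t - 5)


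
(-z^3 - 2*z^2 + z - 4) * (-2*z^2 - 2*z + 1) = 2*z^5 + 6*z^4 + z^3 + 4*z^2 + 9*z - 4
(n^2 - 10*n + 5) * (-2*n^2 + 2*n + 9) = -2*n^4 + 22*n^3 - 21*n^2 - 80*n + 45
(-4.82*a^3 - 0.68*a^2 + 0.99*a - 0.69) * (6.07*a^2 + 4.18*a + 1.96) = -29.2574*a^5 - 24.2752*a^4 - 6.2803*a^3 - 1.3829*a^2 - 0.9438*a - 1.3524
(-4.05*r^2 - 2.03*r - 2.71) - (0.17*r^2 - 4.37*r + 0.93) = -4.22*r^2 + 2.34*r - 3.64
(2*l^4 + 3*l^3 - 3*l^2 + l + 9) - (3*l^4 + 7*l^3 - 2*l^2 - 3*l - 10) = -l^4 - 4*l^3 - l^2 + 4*l + 19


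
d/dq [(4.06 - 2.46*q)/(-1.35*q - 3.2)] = (18.02655*q + 42.7296)/(1.35*q + 3.2)^3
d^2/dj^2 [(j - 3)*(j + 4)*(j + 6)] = 6*j + 14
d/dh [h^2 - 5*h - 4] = 2*h - 5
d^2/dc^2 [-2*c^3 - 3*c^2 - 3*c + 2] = -12*c - 6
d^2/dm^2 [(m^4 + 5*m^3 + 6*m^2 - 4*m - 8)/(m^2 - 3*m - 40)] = 2*(m^6 - 9*m^5 - 93*m^4 + 1219*m^3 + 12096*m^2 + 23592*m + 9688)/(m^6 - 9*m^5 - 93*m^4 + 693*m^3 + 3720*m^2 - 14400*m - 64000)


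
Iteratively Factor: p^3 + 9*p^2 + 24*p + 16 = (p + 4)*(p^2 + 5*p + 4) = (p + 4)^2*(p + 1)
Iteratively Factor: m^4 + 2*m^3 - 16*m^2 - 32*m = (m)*(m^3 + 2*m^2 - 16*m - 32) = m*(m + 4)*(m^2 - 2*m - 8) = m*(m + 2)*(m + 4)*(m - 4)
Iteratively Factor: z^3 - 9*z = (z - 3)*(z^2 + 3*z) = (z - 3)*(z + 3)*(z)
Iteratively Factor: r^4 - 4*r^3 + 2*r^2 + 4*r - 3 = (r + 1)*(r^3 - 5*r^2 + 7*r - 3) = (r - 3)*(r + 1)*(r^2 - 2*r + 1) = (r - 3)*(r - 1)*(r + 1)*(r - 1)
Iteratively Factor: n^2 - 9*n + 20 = (n - 4)*(n - 5)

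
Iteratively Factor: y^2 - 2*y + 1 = (y - 1)*(y - 1)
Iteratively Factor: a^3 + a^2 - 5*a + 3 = (a - 1)*(a^2 + 2*a - 3) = (a - 1)^2*(a + 3)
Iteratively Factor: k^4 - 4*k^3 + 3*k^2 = (k)*(k^3 - 4*k^2 + 3*k) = k*(k - 1)*(k^2 - 3*k) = k^2*(k - 1)*(k - 3)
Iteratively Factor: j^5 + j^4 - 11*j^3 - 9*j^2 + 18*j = (j - 1)*(j^4 + 2*j^3 - 9*j^2 - 18*j) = (j - 3)*(j - 1)*(j^3 + 5*j^2 + 6*j) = (j - 3)*(j - 1)*(j + 2)*(j^2 + 3*j) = (j - 3)*(j - 1)*(j + 2)*(j + 3)*(j)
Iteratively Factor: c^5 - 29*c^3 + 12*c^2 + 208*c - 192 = (c - 1)*(c^4 + c^3 - 28*c^2 - 16*c + 192) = (c - 1)*(c + 4)*(c^3 - 3*c^2 - 16*c + 48) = (c - 3)*(c - 1)*(c + 4)*(c^2 - 16) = (c - 3)*(c - 1)*(c + 4)^2*(c - 4)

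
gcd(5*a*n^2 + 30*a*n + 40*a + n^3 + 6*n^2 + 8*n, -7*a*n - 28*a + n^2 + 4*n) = n + 4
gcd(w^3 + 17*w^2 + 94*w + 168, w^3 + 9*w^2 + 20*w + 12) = w + 6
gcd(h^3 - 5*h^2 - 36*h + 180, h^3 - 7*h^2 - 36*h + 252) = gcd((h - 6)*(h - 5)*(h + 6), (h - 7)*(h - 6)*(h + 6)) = h^2 - 36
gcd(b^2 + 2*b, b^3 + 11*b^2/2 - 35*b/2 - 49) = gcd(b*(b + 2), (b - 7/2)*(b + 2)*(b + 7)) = b + 2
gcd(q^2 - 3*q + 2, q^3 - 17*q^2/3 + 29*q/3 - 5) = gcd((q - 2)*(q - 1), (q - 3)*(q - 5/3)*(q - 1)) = q - 1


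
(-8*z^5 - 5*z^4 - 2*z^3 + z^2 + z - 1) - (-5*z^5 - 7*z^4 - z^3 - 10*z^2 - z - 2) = -3*z^5 + 2*z^4 - z^3 + 11*z^2 + 2*z + 1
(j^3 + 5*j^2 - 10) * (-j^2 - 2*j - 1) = -j^5 - 7*j^4 - 11*j^3 + 5*j^2 + 20*j + 10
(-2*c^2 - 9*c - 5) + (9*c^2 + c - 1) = 7*c^2 - 8*c - 6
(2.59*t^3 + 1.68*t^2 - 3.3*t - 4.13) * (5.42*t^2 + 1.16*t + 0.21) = 14.0378*t^5 + 12.11*t^4 - 15.3933*t^3 - 25.8598*t^2 - 5.4838*t - 0.8673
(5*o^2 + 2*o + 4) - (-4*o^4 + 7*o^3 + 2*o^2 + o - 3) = 4*o^4 - 7*o^3 + 3*o^2 + o + 7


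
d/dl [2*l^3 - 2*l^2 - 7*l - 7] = 6*l^2 - 4*l - 7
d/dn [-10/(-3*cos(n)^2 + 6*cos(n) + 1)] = 60*(cos(n) - 1)*sin(n)/(-3*cos(n)^2 + 6*cos(n) + 1)^2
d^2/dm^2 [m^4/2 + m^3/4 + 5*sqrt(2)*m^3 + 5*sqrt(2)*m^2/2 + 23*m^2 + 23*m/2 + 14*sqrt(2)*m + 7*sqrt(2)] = 6*m^2 + 3*m/2 + 30*sqrt(2)*m + 5*sqrt(2) + 46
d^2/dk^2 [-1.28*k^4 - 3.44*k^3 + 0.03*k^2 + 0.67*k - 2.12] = -15.36*k^2 - 20.64*k + 0.06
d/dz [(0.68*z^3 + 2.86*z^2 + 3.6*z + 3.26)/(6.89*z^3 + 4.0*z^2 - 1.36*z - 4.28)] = (-16.9854*z^4 - 51.4576*z^3 - 94.405*z^2 - 50.5616*z - 10.9744)/(47.4721*z^6 + 55.12*z^5 - 2.7408*z^4 - 69.8584*z^3 - 32.3904*z^2 + 11.6416*z + 18.3184)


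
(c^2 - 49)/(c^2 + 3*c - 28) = (c - 7)/(c - 4)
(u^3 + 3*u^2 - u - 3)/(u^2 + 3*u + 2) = (u^2 + 2*u - 3)/(u + 2)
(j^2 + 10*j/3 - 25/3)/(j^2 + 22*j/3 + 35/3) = (3*j - 5)/(3*j + 7)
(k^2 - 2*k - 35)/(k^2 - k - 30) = (k - 7)/(k - 6)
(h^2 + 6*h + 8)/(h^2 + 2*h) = (h + 4)/h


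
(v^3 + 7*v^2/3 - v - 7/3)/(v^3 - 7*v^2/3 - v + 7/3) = (3*v + 7)/(3*v - 7)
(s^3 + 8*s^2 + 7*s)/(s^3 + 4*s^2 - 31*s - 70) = s*(s + 1)/(s^2 - 3*s - 10)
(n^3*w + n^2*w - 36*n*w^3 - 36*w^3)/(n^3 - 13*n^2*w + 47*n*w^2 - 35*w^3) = w*(n^3 + n^2 - 36*n*w^2 - 36*w^2)/(n^3 - 13*n^2*w + 47*n*w^2 - 35*w^3)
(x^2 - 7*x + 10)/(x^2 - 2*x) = (x - 5)/x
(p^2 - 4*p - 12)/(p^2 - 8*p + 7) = (p^2 - 4*p - 12)/(p^2 - 8*p + 7)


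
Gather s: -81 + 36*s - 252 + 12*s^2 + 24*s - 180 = 12*s^2 + 60*s - 513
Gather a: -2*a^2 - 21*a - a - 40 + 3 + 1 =-2*a^2 - 22*a - 36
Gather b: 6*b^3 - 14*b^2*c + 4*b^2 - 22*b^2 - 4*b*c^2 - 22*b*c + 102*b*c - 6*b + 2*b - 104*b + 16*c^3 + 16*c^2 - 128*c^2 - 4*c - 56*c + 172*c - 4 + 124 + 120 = 6*b^3 + b^2*(-14*c - 18) + b*(-4*c^2 + 80*c - 108) + 16*c^3 - 112*c^2 + 112*c + 240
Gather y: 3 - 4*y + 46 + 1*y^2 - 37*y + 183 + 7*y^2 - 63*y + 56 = 8*y^2 - 104*y + 288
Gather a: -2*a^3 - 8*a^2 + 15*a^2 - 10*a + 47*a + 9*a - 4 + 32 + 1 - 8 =-2*a^3 + 7*a^2 + 46*a + 21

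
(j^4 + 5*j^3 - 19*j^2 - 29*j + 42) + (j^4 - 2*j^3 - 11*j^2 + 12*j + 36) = 2*j^4 + 3*j^3 - 30*j^2 - 17*j + 78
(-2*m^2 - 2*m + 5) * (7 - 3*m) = 6*m^3 - 8*m^2 - 29*m + 35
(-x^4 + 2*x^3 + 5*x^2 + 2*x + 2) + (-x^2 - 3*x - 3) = -x^4 + 2*x^3 + 4*x^2 - x - 1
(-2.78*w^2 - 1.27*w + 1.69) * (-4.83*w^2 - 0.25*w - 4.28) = 13.4274*w^4 + 6.8291*w^3 + 4.0532*w^2 + 5.0131*w - 7.2332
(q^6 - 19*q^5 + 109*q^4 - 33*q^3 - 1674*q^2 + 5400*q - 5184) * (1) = q^6 - 19*q^5 + 109*q^4 - 33*q^3 - 1674*q^2 + 5400*q - 5184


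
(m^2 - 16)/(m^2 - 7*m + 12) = (m + 4)/(m - 3)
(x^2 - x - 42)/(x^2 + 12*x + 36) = (x - 7)/(x + 6)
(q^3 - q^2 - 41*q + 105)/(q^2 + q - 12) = (q^2 + 2*q - 35)/(q + 4)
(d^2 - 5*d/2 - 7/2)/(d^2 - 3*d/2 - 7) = (d + 1)/(d + 2)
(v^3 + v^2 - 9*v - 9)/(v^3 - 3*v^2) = 1 + 4/v + 3/v^2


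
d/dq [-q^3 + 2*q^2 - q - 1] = -3*q^2 + 4*q - 1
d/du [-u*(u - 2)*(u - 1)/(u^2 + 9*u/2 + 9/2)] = 4*(-u^4 - 9*u^3 + 2*u^2 + 27*u - 9)/(4*u^4 + 36*u^3 + 117*u^2 + 162*u + 81)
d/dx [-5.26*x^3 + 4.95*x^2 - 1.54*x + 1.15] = -15.78*x^2 + 9.9*x - 1.54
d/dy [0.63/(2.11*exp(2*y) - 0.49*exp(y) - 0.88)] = (0.3087 - 2.6586*exp(y))*exp(y)/(-2.11*exp(2*y) + 0.49*exp(y) + 0.88)^2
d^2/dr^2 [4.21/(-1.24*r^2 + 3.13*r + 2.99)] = (-12.946592*r^2 + 32.679704*r + 4.21*(2.48*r - 3.13)*(4.96*r - 6.26) + 31.217992)/(-1.24*r^2 + 3.13*r + 2.99)^3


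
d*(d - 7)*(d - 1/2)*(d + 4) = d^4 - 7*d^3/2 - 53*d^2/2 + 14*d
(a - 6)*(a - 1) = a^2 - 7*a + 6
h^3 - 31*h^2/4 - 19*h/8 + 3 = (h - 8)*(h - 1/2)*(h + 3/4)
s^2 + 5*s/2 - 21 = (s - 7/2)*(s + 6)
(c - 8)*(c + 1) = c^2 - 7*c - 8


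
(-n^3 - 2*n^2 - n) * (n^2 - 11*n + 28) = -n^5 + 9*n^4 - 7*n^3 - 45*n^2 - 28*n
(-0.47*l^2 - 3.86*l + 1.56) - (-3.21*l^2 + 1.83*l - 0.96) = 2.74*l^2 - 5.69*l + 2.52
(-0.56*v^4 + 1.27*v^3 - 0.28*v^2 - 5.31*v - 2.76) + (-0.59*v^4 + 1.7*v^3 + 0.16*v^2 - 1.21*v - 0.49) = -1.15*v^4 + 2.97*v^3 - 0.12*v^2 - 6.52*v - 3.25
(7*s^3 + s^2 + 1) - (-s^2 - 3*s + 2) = 7*s^3 + 2*s^2 + 3*s - 1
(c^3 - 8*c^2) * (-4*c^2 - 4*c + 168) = -4*c^5 + 28*c^4 + 200*c^3 - 1344*c^2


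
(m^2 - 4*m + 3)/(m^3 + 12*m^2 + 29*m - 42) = (m - 3)/(m^2 + 13*m + 42)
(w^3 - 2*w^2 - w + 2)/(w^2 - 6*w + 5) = (w^2 - w - 2)/(w - 5)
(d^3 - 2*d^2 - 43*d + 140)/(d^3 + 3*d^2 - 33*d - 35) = (d - 4)/(d + 1)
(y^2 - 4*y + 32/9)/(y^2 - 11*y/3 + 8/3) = (y - 4/3)/(y - 1)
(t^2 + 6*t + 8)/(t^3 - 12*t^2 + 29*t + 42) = (t^2 + 6*t + 8)/(t^3 - 12*t^2 + 29*t + 42)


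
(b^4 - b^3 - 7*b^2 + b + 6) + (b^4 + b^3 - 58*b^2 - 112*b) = 2*b^4 - 65*b^2 - 111*b + 6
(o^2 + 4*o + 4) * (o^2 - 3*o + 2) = o^4 + o^3 - 6*o^2 - 4*o + 8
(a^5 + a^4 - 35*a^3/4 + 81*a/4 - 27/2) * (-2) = -2*a^5 - 2*a^4 + 35*a^3/2 - 81*a/2 + 27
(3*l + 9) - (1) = 3*l + 8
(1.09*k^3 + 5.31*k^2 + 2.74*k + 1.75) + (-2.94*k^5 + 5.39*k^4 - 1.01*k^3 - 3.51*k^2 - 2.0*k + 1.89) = -2.94*k^5 + 5.39*k^4 + 0.0800000000000001*k^3 + 1.8*k^2 + 0.74*k + 3.64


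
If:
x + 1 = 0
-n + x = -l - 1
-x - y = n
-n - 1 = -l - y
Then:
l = 0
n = 0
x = -1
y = 1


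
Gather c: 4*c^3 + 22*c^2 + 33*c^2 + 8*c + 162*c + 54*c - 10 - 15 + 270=4*c^3 + 55*c^2 + 224*c + 245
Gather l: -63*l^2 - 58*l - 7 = -63*l^2 - 58*l - 7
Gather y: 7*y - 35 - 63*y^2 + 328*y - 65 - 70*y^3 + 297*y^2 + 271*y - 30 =-70*y^3 + 234*y^2 + 606*y - 130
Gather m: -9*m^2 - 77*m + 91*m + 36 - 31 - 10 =-9*m^2 + 14*m - 5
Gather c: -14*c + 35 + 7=42 - 14*c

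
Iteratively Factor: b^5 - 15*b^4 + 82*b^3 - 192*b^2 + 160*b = (b)*(b^4 - 15*b^3 + 82*b^2 - 192*b + 160) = b*(b - 4)*(b^3 - 11*b^2 + 38*b - 40) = b*(b - 5)*(b - 4)*(b^2 - 6*b + 8) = b*(b - 5)*(b - 4)*(b - 2)*(b - 4)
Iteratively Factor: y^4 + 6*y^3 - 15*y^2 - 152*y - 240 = (y + 4)*(y^3 + 2*y^2 - 23*y - 60) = (y + 4)^2*(y^2 - 2*y - 15) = (y - 5)*(y + 4)^2*(y + 3)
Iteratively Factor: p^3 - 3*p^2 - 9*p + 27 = (p - 3)*(p^2 - 9) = (p - 3)*(p + 3)*(p - 3)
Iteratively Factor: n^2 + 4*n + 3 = (n + 1)*(n + 3)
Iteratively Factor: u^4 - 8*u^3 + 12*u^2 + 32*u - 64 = (u - 2)*(u^3 - 6*u^2 + 32) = (u - 2)*(u + 2)*(u^2 - 8*u + 16) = (u - 4)*(u - 2)*(u + 2)*(u - 4)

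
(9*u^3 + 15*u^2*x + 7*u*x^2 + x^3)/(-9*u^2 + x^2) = (3*u^2 + 4*u*x + x^2)/(-3*u + x)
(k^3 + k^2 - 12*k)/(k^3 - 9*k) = (k + 4)/(k + 3)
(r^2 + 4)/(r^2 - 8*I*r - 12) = (r + 2*I)/(r - 6*I)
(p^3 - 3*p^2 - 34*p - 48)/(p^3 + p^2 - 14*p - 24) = (p - 8)/(p - 4)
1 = 1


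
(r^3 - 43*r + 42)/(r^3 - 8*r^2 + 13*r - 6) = (r + 7)/(r - 1)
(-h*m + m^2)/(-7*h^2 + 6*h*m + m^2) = m/(7*h + m)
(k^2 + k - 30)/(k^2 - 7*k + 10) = (k + 6)/(k - 2)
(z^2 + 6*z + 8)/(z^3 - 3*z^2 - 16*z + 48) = (z + 2)/(z^2 - 7*z + 12)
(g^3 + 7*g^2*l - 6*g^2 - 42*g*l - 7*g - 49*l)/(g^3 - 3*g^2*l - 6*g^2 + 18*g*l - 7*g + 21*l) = (g + 7*l)/(g - 3*l)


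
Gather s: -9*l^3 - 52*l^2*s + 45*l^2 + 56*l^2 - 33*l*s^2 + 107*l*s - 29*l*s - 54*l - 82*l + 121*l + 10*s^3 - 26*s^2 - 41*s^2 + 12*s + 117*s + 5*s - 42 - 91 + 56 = -9*l^3 + 101*l^2 - 15*l + 10*s^3 + s^2*(-33*l - 67) + s*(-52*l^2 + 78*l + 134) - 77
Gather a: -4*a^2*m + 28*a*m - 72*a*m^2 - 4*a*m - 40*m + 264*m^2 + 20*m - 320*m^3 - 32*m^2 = -4*a^2*m + a*(-72*m^2 + 24*m) - 320*m^3 + 232*m^2 - 20*m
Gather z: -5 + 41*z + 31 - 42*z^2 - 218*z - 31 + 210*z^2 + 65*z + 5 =168*z^2 - 112*z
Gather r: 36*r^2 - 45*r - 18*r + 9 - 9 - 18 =36*r^2 - 63*r - 18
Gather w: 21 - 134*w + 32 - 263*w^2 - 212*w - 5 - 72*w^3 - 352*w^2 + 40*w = -72*w^3 - 615*w^2 - 306*w + 48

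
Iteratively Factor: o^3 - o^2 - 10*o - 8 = (o + 2)*(o^2 - 3*o - 4) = (o - 4)*(o + 2)*(o + 1)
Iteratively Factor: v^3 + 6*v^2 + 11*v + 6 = (v + 3)*(v^2 + 3*v + 2) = (v + 1)*(v + 3)*(v + 2)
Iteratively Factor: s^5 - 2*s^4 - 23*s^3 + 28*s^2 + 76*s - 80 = (s - 5)*(s^4 + 3*s^3 - 8*s^2 - 12*s + 16) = (s - 5)*(s - 2)*(s^3 + 5*s^2 + 2*s - 8) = (s - 5)*(s - 2)*(s - 1)*(s^2 + 6*s + 8) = (s - 5)*(s - 2)*(s - 1)*(s + 2)*(s + 4)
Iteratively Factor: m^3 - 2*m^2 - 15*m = (m + 3)*(m^2 - 5*m) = (m - 5)*(m + 3)*(m)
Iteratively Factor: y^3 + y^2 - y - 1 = (y - 1)*(y^2 + 2*y + 1) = (y - 1)*(y + 1)*(y + 1)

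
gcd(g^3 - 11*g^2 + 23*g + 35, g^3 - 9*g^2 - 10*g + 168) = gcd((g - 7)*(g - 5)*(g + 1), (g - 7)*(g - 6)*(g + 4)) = g - 7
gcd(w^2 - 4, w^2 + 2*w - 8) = w - 2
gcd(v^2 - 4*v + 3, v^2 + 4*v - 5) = v - 1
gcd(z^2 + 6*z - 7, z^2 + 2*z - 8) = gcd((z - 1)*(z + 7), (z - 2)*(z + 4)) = 1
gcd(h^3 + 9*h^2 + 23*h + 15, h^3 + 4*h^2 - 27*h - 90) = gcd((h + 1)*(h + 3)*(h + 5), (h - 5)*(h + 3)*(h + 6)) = h + 3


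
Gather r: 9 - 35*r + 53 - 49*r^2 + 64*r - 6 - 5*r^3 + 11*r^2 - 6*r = -5*r^3 - 38*r^2 + 23*r + 56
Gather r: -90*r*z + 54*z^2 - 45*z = -90*r*z + 54*z^2 - 45*z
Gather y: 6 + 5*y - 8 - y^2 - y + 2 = -y^2 + 4*y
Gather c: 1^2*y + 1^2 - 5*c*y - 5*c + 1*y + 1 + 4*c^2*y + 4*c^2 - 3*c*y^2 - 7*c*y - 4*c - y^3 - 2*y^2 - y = c^2*(4*y + 4) + c*(-3*y^2 - 12*y - 9) - y^3 - 2*y^2 + y + 2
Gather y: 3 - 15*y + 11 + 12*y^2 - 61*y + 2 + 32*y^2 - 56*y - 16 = 44*y^2 - 132*y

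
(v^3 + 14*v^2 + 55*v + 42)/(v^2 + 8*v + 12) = (v^2 + 8*v + 7)/(v + 2)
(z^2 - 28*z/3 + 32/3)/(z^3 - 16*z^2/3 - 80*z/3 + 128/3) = 1/(z + 4)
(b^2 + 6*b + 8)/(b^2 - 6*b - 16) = (b + 4)/(b - 8)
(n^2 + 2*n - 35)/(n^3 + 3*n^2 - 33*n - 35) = 1/(n + 1)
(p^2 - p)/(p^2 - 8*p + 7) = p/(p - 7)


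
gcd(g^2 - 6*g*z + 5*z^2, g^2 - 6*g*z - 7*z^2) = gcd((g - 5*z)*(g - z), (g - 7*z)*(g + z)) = 1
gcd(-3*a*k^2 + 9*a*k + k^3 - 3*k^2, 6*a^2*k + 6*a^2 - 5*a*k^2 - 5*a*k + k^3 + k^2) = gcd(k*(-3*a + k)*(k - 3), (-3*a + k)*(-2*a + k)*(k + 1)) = 3*a - k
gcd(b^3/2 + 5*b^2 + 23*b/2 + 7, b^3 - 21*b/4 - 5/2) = b + 2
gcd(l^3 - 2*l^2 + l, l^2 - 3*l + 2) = l - 1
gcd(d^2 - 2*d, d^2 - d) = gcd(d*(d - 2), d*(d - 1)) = d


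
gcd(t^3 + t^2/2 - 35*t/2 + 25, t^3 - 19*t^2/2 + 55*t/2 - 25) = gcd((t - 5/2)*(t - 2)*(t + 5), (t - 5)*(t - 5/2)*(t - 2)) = t^2 - 9*t/2 + 5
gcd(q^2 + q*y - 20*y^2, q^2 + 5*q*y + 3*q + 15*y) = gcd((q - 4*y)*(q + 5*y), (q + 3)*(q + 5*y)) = q + 5*y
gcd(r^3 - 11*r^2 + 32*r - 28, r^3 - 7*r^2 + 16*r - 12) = r^2 - 4*r + 4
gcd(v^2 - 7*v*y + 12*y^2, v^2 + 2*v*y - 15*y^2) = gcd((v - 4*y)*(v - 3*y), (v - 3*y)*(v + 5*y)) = -v + 3*y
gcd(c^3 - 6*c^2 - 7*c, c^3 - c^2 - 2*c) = c^2 + c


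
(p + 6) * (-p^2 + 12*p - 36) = -p^3 + 6*p^2 + 36*p - 216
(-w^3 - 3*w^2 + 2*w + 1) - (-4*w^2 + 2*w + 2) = -w^3 + w^2 - 1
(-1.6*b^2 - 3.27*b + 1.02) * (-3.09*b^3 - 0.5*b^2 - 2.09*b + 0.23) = 4.944*b^5 + 10.9043*b^4 + 1.8272*b^3 + 5.9563*b^2 - 2.8839*b + 0.2346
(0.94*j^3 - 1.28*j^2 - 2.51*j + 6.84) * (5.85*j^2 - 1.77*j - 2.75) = 5.499*j^5 - 9.1518*j^4 - 15.0029*j^3 + 47.9767*j^2 - 5.2043*j - 18.81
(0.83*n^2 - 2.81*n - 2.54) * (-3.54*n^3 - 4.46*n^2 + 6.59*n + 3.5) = -2.9382*n^5 + 6.2456*n^4 + 26.9939*n^3 - 4.2845*n^2 - 26.5736*n - 8.89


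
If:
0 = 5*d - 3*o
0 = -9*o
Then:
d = 0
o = 0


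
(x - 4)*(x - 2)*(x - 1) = x^3 - 7*x^2 + 14*x - 8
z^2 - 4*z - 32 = (z - 8)*(z + 4)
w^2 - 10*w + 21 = (w - 7)*(w - 3)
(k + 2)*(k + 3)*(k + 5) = k^3 + 10*k^2 + 31*k + 30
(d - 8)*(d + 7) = d^2 - d - 56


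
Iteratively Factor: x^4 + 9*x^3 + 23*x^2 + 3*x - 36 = (x + 4)*(x^3 + 5*x^2 + 3*x - 9) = (x - 1)*(x + 4)*(x^2 + 6*x + 9) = (x - 1)*(x + 3)*(x + 4)*(x + 3)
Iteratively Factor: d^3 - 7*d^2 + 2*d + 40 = (d - 5)*(d^2 - 2*d - 8) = (d - 5)*(d + 2)*(d - 4)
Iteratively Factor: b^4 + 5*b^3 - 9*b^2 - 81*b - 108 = (b + 3)*(b^3 + 2*b^2 - 15*b - 36) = (b + 3)^2*(b^2 - b - 12) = (b - 4)*(b + 3)^2*(b + 3)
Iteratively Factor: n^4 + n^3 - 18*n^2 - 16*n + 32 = (n + 2)*(n^3 - n^2 - 16*n + 16) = (n + 2)*(n + 4)*(n^2 - 5*n + 4) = (n - 1)*(n + 2)*(n + 4)*(n - 4)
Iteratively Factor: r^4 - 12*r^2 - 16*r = (r - 4)*(r^3 + 4*r^2 + 4*r) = (r - 4)*(r + 2)*(r^2 + 2*r) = r*(r - 4)*(r + 2)*(r + 2)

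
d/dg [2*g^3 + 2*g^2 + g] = 6*g^2 + 4*g + 1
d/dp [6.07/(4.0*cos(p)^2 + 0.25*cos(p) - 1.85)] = (48.56*cos(p) + 1.5175)*sin(p)/(4.0*cos(p)^2 + 0.25*cos(p) - 1.85)^2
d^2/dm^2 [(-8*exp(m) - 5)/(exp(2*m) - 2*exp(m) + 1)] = (-8*exp(2*m) - 52*exp(m) - 18)*exp(m)/(exp(4*m) - 4*exp(3*m) + 6*exp(2*m) - 4*exp(m) + 1)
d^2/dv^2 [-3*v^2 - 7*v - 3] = -6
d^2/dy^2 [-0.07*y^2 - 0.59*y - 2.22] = -0.140000000000000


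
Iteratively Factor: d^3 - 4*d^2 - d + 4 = (d - 1)*(d^2 - 3*d - 4) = (d - 1)*(d + 1)*(d - 4)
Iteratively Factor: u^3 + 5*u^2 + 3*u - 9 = (u - 1)*(u^2 + 6*u + 9) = (u - 1)*(u + 3)*(u + 3)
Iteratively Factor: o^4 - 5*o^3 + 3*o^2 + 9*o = (o + 1)*(o^3 - 6*o^2 + 9*o) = (o - 3)*(o + 1)*(o^2 - 3*o) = o*(o - 3)*(o + 1)*(o - 3)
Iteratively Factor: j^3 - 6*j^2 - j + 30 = (j - 5)*(j^2 - j - 6) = (j - 5)*(j + 2)*(j - 3)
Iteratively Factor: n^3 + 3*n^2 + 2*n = (n + 2)*(n^2 + n) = (n + 1)*(n + 2)*(n)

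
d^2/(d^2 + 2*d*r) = d/(d + 2*r)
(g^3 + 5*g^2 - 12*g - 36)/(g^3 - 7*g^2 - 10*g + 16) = (g^2 + 3*g - 18)/(g^2 - 9*g + 8)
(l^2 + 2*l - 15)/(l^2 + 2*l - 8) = (l^2 + 2*l - 15)/(l^2 + 2*l - 8)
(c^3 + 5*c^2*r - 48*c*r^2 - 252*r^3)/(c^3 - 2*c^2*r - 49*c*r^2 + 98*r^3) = (-c^2 - 12*c*r - 36*r^2)/(-c^2 - 5*c*r + 14*r^2)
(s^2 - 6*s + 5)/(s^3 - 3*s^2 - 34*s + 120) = (s - 1)/(s^2 + 2*s - 24)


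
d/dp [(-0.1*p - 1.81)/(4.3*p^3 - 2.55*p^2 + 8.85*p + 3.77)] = (0.86*p^3 + 23.094*p^2 - 9.231*p + 15.6415)/(18.49*p^6 - 21.93*p^5 + 82.6125*p^4 - 12.713*p^3 + 59.0955*p^2 + 66.729*p + 14.2129)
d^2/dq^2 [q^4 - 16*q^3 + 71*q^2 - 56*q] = 12*q^2 - 96*q + 142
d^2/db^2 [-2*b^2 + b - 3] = -4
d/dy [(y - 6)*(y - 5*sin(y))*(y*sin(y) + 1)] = (6 - y)*(y*sin(y) + 1)*(5*cos(y) - 1) + (y - 6)*(y - 5*sin(y))*(y*cos(y) + sin(y)) + (y - 5*sin(y))*(y*sin(y) + 1)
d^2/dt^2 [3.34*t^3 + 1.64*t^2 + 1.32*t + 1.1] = 20.04*t + 3.28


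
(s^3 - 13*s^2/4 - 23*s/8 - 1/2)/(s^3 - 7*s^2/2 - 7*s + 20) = (8*s^2 + 6*s + 1)/(4*(2*s^2 + s - 10))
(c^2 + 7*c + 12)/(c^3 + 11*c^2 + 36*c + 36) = (c + 4)/(c^2 + 8*c + 12)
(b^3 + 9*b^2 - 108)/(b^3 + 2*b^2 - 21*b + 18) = (b + 6)/(b - 1)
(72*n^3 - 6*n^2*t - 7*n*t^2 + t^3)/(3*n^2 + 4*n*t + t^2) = (24*n^2 - 10*n*t + t^2)/(n + t)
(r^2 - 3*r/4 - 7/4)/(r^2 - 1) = (r - 7/4)/(r - 1)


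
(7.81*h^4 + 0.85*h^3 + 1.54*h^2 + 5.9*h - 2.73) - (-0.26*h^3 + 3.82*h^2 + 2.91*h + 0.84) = 7.81*h^4 + 1.11*h^3 - 2.28*h^2 + 2.99*h - 3.57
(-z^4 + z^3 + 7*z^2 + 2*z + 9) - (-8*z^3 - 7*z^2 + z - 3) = -z^4 + 9*z^3 + 14*z^2 + z + 12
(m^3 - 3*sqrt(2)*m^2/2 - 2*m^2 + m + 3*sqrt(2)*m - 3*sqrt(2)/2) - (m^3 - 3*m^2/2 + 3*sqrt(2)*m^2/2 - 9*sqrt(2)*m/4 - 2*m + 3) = -3*sqrt(2)*m^2 - m^2/2 + 3*m + 21*sqrt(2)*m/4 - 3 - 3*sqrt(2)/2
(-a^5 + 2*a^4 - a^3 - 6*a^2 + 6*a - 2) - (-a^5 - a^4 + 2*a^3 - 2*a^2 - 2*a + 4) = 3*a^4 - 3*a^3 - 4*a^2 + 8*a - 6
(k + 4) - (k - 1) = 5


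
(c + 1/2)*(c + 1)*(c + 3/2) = c^3 + 3*c^2 + 11*c/4 + 3/4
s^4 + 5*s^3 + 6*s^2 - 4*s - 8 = (s - 1)*(s + 2)^3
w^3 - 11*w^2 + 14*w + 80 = (w - 8)*(w - 5)*(w + 2)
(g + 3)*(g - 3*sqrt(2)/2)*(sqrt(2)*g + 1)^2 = 2*g^4 - sqrt(2)*g^3 + 6*g^3 - 5*g^2 - 3*sqrt(2)*g^2 - 15*g - 3*sqrt(2)*g/2 - 9*sqrt(2)/2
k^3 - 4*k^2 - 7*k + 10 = (k - 5)*(k - 1)*(k + 2)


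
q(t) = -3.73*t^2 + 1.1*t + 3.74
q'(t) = 1.1 - 7.46*t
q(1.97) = -8.57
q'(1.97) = -13.60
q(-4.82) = -88.22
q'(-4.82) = 37.06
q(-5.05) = -96.94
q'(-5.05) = 38.77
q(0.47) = 3.43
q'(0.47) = -2.41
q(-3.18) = -37.48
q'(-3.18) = 24.82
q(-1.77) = -9.89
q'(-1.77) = 14.30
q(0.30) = 3.73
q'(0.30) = -1.14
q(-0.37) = 2.82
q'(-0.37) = 3.86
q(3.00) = -26.53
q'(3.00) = -21.28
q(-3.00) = -33.13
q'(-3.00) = 23.48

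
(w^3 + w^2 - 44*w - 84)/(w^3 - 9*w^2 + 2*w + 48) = (w^2 - w - 42)/(w^2 - 11*w + 24)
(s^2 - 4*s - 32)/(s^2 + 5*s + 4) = (s - 8)/(s + 1)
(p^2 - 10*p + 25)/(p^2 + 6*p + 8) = (p^2 - 10*p + 25)/(p^2 + 6*p + 8)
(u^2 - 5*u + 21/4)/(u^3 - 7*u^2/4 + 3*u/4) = (4*u^2 - 20*u + 21)/(u*(4*u^2 - 7*u + 3))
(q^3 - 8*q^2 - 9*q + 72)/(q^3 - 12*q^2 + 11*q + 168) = (q - 3)/(q - 7)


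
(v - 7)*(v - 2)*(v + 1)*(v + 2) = v^4 - 6*v^3 - 11*v^2 + 24*v + 28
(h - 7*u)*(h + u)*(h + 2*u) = h^3 - 4*h^2*u - 19*h*u^2 - 14*u^3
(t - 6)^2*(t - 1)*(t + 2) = t^4 - 11*t^3 + 22*t^2 + 60*t - 72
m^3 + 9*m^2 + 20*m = m*(m + 4)*(m + 5)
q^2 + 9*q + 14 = (q + 2)*(q + 7)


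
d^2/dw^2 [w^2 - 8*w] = 2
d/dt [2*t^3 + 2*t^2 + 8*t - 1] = 6*t^2 + 4*t + 8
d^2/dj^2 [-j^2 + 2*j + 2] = -2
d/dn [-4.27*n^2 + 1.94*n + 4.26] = 1.94 - 8.54*n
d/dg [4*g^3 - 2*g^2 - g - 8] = 12*g^2 - 4*g - 1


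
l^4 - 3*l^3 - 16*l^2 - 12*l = l*(l - 6)*(l + 1)*(l + 2)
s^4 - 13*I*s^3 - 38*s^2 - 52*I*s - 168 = (s - 7*I)*(s - 6*I)*(s - 2*I)*(s + 2*I)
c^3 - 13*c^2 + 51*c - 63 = (c - 7)*(c - 3)^2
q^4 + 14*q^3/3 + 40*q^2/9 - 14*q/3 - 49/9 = (q - 1)*(q + 1)*(q + 7/3)^2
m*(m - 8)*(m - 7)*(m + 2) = m^4 - 13*m^3 + 26*m^2 + 112*m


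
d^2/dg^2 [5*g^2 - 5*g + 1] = 10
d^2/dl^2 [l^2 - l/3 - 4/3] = 2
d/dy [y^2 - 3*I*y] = 2*y - 3*I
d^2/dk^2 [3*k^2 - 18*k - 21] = 6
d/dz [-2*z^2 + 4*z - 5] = 4 - 4*z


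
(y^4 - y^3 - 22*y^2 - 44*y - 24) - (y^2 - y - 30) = y^4 - y^3 - 23*y^2 - 43*y + 6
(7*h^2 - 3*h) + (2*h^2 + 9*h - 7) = 9*h^2 + 6*h - 7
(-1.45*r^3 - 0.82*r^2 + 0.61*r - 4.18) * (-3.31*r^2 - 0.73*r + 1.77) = 4.7995*r^5 + 3.7727*r^4 - 3.987*r^3 + 11.9391*r^2 + 4.1311*r - 7.3986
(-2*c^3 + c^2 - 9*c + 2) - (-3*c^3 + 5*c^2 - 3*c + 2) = c^3 - 4*c^2 - 6*c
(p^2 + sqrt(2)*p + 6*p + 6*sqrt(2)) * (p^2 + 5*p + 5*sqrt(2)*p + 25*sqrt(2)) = p^4 + 6*sqrt(2)*p^3 + 11*p^3 + 40*p^2 + 66*sqrt(2)*p^2 + 110*p + 180*sqrt(2)*p + 300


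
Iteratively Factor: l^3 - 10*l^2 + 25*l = (l)*(l^2 - 10*l + 25) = l*(l - 5)*(l - 5)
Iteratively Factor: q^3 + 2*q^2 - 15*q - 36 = (q + 3)*(q^2 - q - 12) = (q + 3)^2*(q - 4)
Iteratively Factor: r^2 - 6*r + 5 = (r - 5)*(r - 1)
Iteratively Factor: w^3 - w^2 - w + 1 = (w + 1)*(w^2 - 2*w + 1) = (w - 1)*(w + 1)*(w - 1)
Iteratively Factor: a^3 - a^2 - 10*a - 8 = (a + 2)*(a^2 - 3*a - 4) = (a - 4)*(a + 2)*(a + 1)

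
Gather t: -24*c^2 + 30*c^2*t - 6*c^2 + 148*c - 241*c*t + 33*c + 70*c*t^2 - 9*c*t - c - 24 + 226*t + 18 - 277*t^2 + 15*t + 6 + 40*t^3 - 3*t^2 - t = -30*c^2 + 180*c + 40*t^3 + t^2*(70*c - 280) + t*(30*c^2 - 250*c + 240)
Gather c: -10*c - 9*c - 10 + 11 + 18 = 19 - 19*c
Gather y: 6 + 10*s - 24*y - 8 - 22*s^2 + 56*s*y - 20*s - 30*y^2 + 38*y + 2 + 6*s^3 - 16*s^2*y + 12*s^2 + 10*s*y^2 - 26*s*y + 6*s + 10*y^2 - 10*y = 6*s^3 - 10*s^2 - 4*s + y^2*(10*s - 20) + y*(-16*s^2 + 30*s + 4)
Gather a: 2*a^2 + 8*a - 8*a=2*a^2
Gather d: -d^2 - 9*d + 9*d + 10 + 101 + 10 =121 - d^2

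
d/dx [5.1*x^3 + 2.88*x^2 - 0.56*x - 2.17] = 15.3*x^2 + 5.76*x - 0.56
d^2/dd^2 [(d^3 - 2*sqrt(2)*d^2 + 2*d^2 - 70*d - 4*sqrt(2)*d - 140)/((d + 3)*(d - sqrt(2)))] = 2*(-69*d^3 + sqrt(2)*d^3 - 438*d^2 - 9*sqrt(2)*d^2 - 1278*d - 210*sqrt(2)*d - 1156 - 222*sqrt(2))/(d^6 - 3*sqrt(2)*d^5 + 9*d^5 - 27*sqrt(2)*d^4 + 33*d^4 - 83*sqrt(2)*d^3 + 81*d^3 - 99*sqrt(2)*d^2 + 162*d^2 - 54*sqrt(2)*d + 162*d - 54*sqrt(2))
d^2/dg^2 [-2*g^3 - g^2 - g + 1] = -12*g - 2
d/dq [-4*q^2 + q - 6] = 1 - 8*q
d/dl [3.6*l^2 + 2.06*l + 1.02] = 7.2*l + 2.06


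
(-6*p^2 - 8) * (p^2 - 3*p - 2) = -6*p^4 + 18*p^3 + 4*p^2 + 24*p + 16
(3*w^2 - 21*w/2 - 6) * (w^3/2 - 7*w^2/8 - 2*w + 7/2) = 3*w^5/2 - 63*w^4/8 + 3*w^3/16 + 147*w^2/4 - 99*w/4 - 21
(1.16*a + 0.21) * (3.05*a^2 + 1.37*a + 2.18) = 3.538*a^3 + 2.2297*a^2 + 2.8165*a + 0.4578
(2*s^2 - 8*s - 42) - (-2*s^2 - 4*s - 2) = 4*s^2 - 4*s - 40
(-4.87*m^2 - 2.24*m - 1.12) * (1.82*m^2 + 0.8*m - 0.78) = -8.8634*m^4 - 7.9728*m^3 - 0.0318000000000001*m^2 + 0.8512*m + 0.8736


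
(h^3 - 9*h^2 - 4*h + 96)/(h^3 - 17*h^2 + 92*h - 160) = (h + 3)/(h - 5)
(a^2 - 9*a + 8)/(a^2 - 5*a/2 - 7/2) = 2*(-a^2 + 9*a - 8)/(-2*a^2 + 5*a + 7)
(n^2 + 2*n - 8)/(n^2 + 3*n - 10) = (n + 4)/(n + 5)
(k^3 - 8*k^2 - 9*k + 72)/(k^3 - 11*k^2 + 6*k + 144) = (k - 3)/(k - 6)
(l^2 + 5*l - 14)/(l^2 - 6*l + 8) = (l + 7)/(l - 4)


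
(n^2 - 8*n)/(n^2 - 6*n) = (n - 8)/(n - 6)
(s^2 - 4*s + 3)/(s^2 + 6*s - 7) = (s - 3)/(s + 7)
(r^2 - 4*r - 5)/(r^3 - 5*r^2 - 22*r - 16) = (r - 5)/(r^2 - 6*r - 16)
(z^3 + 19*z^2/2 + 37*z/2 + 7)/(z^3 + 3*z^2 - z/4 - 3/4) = 2*(z^2 + 9*z + 14)/(2*z^2 + 5*z - 3)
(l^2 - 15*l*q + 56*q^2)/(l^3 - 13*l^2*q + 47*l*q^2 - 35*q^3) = (l - 8*q)/(l^2 - 6*l*q + 5*q^2)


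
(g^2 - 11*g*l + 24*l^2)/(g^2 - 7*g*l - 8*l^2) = (g - 3*l)/(g + l)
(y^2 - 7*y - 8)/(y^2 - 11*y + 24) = (y + 1)/(y - 3)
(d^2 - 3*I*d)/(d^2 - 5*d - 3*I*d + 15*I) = d/(d - 5)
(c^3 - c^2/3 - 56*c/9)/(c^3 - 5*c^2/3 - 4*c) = (-9*c^2 + 3*c + 56)/(3*(-3*c^2 + 5*c + 12))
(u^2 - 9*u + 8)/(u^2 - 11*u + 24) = (u - 1)/(u - 3)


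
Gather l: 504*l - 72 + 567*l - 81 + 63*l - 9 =1134*l - 162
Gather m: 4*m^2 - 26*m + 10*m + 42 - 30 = 4*m^2 - 16*m + 12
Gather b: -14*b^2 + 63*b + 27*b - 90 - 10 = -14*b^2 + 90*b - 100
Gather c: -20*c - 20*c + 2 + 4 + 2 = 8 - 40*c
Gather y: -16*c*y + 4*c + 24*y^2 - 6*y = 4*c + 24*y^2 + y*(-16*c - 6)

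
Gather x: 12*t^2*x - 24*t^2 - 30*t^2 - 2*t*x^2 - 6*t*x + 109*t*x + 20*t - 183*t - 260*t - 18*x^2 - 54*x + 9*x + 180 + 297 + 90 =-54*t^2 - 423*t + x^2*(-2*t - 18) + x*(12*t^2 + 103*t - 45) + 567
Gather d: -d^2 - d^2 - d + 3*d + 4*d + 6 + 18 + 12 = -2*d^2 + 6*d + 36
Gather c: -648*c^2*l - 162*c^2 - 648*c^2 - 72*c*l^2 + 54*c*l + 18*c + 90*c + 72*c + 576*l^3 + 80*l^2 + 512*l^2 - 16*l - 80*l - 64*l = c^2*(-648*l - 810) + c*(-72*l^2 + 54*l + 180) + 576*l^3 + 592*l^2 - 160*l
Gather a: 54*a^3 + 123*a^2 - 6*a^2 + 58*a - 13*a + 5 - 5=54*a^3 + 117*a^2 + 45*a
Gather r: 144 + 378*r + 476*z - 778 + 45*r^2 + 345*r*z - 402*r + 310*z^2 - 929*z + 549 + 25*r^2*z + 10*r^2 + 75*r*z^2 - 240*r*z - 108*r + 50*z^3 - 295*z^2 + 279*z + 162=r^2*(25*z + 55) + r*(75*z^2 + 105*z - 132) + 50*z^3 + 15*z^2 - 174*z + 77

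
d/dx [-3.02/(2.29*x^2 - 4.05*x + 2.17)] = (13.8316*x - 12.231)/(2.29*x^2 - 4.05*x + 2.17)^2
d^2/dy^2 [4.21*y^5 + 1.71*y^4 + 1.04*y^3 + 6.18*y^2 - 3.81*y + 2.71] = 84.2*y^3 + 20.52*y^2 + 6.24*y + 12.36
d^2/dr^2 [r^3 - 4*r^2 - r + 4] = 6*r - 8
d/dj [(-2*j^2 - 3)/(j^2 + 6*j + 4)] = 2*(-6*j^2 - 5*j + 9)/(j^4 + 12*j^3 + 44*j^2 + 48*j + 16)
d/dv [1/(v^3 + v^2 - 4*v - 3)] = (-3*v^2 - 2*v + 4)/(v^3 + v^2 - 4*v - 3)^2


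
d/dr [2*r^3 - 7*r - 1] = 6*r^2 - 7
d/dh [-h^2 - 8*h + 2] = -2*h - 8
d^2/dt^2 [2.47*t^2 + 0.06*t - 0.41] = 4.94000000000000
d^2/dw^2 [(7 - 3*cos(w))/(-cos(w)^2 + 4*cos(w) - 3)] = (-27*(1 - cos(2*w))^2*cos(w)/4 + 4*(1 - cos(2*w))^2 + 309*cos(w)/2 - 9*cos(2*w) - 12*cos(3*w) + 3*cos(5*w)/2 - 135)/((cos(w) - 3)^3*(cos(w) - 1)^3)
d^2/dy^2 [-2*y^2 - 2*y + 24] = -4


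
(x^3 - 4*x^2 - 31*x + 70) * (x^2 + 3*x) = x^5 - x^4 - 43*x^3 - 23*x^2 + 210*x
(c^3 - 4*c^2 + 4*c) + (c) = c^3 - 4*c^2 + 5*c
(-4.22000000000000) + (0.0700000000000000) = -4.15000000000000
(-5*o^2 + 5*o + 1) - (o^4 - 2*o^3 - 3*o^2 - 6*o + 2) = -o^4 + 2*o^3 - 2*o^2 + 11*o - 1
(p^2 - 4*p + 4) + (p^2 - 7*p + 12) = 2*p^2 - 11*p + 16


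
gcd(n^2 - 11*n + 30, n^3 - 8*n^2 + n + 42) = 1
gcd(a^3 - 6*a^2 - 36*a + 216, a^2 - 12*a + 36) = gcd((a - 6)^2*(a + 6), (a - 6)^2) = a^2 - 12*a + 36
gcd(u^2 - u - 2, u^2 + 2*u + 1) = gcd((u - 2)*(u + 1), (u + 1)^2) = u + 1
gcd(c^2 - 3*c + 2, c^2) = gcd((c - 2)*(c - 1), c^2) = 1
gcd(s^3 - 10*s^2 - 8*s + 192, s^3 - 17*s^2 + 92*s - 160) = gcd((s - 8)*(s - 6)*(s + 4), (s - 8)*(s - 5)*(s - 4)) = s - 8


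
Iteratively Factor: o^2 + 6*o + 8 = (o + 4)*(o + 2)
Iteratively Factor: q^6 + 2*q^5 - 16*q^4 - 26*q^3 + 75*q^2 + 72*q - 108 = (q - 3)*(q^5 + 5*q^4 - q^3 - 29*q^2 - 12*q + 36) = (q - 3)*(q + 3)*(q^4 + 2*q^3 - 7*q^2 - 8*q + 12) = (q - 3)*(q - 2)*(q + 3)*(q^3 + 4*q^2 + q - 6) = (q - 3)*(q - 2)*(q + 2)*(q + 3)*(q^2 + 2*q - 3) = (q - 3)*(q - 2)*(q + 2)*(q + 3)^2*(q - 1)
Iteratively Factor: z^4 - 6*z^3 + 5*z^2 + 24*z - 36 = (z - 2)*(z^3 - 4*z^2 - 3*z + 18) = (z - 2)*(z + 2)*(z^2 - 6*z + 9) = (z - 3)*(z - 2)*(z + 2)*(z - 3)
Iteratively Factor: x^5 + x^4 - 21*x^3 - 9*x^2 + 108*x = (x)*(x^4 + x^3 - 21*x^2 - 9*x + 108) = x*(x - 3)*(x^3 + 4*x^2 - 9*x - 36) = x*(x - 3)*(x + 4)*(x^2 - 9) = x*(x - 3)*(x + 3)*(x + 4)*(x - 3)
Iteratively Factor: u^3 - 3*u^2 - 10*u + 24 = (u - 2)*(u^2 - u - 12) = (u - 2)*(u + 3)*(u - 4)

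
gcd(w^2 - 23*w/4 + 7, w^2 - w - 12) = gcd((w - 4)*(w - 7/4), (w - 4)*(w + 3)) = w - 4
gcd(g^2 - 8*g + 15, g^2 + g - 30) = g - 5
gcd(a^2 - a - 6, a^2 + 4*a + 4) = a + 2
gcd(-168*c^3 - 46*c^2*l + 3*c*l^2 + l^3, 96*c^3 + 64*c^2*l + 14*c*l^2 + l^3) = 24*c^2 + 10*c*l + l^2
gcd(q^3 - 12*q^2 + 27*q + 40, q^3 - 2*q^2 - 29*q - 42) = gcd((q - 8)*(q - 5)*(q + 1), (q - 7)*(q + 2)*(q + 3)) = 1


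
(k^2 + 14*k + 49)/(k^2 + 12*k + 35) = (k + 7)/(k + 5)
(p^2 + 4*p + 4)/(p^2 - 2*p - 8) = (p + 2)/(p - 4)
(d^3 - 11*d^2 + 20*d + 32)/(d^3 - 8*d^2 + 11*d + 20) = (d - 8)/(d - 5)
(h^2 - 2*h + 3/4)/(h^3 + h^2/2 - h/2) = (h - 3/2)/(h*(h + 1))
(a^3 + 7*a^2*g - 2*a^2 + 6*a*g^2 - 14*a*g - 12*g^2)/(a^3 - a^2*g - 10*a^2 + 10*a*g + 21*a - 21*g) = (a^3 + 7*a^2*g - 2*a^2 + 6*a*g^2 - 14*a*g - 12*g^2)/(a^3 - a^2*g - 10*a^2 + 10*a*g + 21*a - 21*g)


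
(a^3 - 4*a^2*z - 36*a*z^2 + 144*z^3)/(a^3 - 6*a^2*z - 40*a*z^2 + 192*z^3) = (-a + 6*z)/(-a + 8*z)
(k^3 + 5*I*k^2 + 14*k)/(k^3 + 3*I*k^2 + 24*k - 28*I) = k/(k - 2*I)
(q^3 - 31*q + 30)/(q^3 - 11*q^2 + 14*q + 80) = (q^2 + 5*q - 6)/(q^2 - 6*q - 16)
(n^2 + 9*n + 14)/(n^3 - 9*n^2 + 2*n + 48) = (n + 7)/(n^2 - 11*n + 24)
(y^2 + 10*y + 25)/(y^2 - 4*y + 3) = (y^2 + 10*y + 25)/(y^2 - 4*y + 3)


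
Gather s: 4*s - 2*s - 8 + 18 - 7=2*s + 3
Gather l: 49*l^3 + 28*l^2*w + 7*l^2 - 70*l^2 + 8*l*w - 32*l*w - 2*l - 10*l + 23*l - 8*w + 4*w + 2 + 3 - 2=49*l^3 + l^2*(28*w - 63) + l*(11 - 24*w) - 4*w + 3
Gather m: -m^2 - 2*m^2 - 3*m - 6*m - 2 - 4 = -3*m^2 - 9*m - 6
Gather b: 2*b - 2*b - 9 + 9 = 0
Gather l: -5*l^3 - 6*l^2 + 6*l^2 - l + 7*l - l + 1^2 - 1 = -5*l^3 + 5*l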